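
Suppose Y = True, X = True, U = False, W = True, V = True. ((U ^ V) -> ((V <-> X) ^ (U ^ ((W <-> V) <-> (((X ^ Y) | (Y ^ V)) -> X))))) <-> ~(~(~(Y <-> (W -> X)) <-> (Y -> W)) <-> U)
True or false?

False

U ^ V = False ^ True = True
V <-> X = True <-> True = True
W <-> V = True <-> True = True
X ^ Y = True ^ True = False
Y ^ V = True ^ True = False
(X ^ Y) | (Y ^ V) = False | False = False
((X ^ Y) | (Y ^ V)) -> X = False -> True = True
(W <-> V) <-> (((X ^ Y) | (Y ^ V)) -> X) = True <-> True = True
U ^ ((W <-> V) <-> (((X ^ Y) | (Y ^ V)) -> X)) = False ^ True = True
(V <-> X) ^ (U ^ ((W <-> V) <-> (((X ^ Y) | (Y ^ V)) -> X))) = True ^ True = False
(U ^ V) -> ((V <-> X) ^ (U ^ ((W <-> V) <-> (((X ^ Y) | (Y ^ V)) -> X)))) = True -> False = False
W -> X = True -> True = True
Y <-> (W -> X) = True <-> True = True
~(Y <-> (W -> X)) = ~True = False
Y -> W = True -> True = True
~(Y <-> (W -> X)) <-> (Y -> W) = False <-> True = False
~(~(Y <-> (W -> X)) <-> (Y -> W)) = ~False = True
~(~(Y <-> (W -> X)) <-> (Y -> W)) <-> U = True <-> False = False
~(~(~(Y <-> (W -> X)) <-> (Y -> W)) <-> U) = ~False = True
((U ^ V) -> ((V <-> X) ^ (U ^ ((W <-> V) <-> (((X ^ Y) | (Y ^ V)) -> X))))) <-> ~(~(~(Y <-> (W -> X)) <-> (Y -> W)) <-> U) = False <-> True = False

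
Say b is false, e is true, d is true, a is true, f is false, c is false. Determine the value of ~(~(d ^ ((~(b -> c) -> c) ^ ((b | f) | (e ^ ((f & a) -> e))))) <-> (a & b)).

b -> c = F -> F = T
~(b -> c) = ~T = F
~(b -> c) -> c = F -> F = T
b | f = F | F = F
f & a = F & T = F
(f & a) -> e = F -> T = T
e ^ ((f & a) -> e) = T ^ T = F
(b | f) | (e ^ ((f & a) -> e)) = F | F = F
(~(b -> c) -> c) ^ ((b | f) | (e ^ ((f & a) -> e))) = T ^ F = T
d ^ ((~(b -> c) -> c) ^ ((b | f) | (e ^ ((f & a) -> e)))) = T ^ T = F
~(d ^ ((~(b -> c) -> c) ^ ((b | f) | (e ^ ((f & a) -> e))))) = ~F = T
a & b = T & F = F
~(d ^ ((~(b -> c) -> c) ^ ((b | f) | (e ^ ((f & a) -> e))))) <-> (a & b) = T <-> F = F
~(~(d ^ ((~(b -> c) -> c) ^ ((b | f) | (e ^ ((f & a) -> e))))) <-> (a & b)) = ~F = T

T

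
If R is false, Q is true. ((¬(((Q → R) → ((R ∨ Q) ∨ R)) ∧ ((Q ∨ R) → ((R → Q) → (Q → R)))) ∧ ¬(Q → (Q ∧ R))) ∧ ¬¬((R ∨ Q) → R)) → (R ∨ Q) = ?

T

Q → R = T → F = F
R ∨ Q = F ∨ T = T
(R ∨ Q) ∨ R = T ∨ F = T
(Q → R) → ((R ∨ Q) ∨ R) = F → T = T
Q ∨ R = T ∨ F = T
R → Q = F → T = T
Q → R = T → F = F
(R → Q) → (Q → R) = T → F = F
(Q ∨ R) → ((R → Q) → (Q → R)) = T → F = F
((Q → R) → ((R ∨ Q) ∨ R)) ∧ ((Q ∨ R) → ((R → Q) → (Q → R))) = T ∧ F = F
¬(((Q → R) → ((R ∨ Q) ∨ R)) ∧ ((Q ∨ R) → ((R → Q) → (Q → R)))) = ¬F = T
Q ∧ R = T ∧ F = F
Q → (Q ∧ R) = T → F = F
¬(Q → (Q ∧ R)) = ¬F = T
¬(((Q → R) → ((R ∨ Q) ∨ R)) ∧ ((Q ∨ R) → ((R → Q) → (Q → R)))) ∧ ¬(Q → (Q ∧ R)) = T ∧ T = T
R ∨ Q = F ∨ T = T
(R ∨ Q) → R = T → F = F
¬((R ∨ Q) → R) = ¬F = T
¬¬((R ∨ Q) → R) = ¬T = F
(¬(((Q → R) → ((R ∨ Q) ∨ R)) ∧ ((Q ∨ R) → ((R → Q) → (Q → R)))) ∧ ¬(Q → (Q ∧ R))) ∧ ¬¬((R ∨ Q) → R) = T ∧ F = F
R ∨ Q = F ∨ T = T
((¬(((Q → R) → ((R ∨ Q) ∨ R)) ∧ ((Q ∨ R) → ((R → Q) → (Q → R)))) ∧ ¬(Q → (Q ∧ R))) ∧ ¬¬((R ∨ Q) → R)) → (R ∨ Q) = F → T = T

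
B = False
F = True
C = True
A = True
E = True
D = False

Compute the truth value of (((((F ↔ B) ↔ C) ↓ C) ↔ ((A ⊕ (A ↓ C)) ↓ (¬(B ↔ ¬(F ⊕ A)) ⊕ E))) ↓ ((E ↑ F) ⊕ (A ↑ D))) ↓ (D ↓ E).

True

F ↔ B = True ↔ False = False
(F ↔ B) ↔ C = False ↔ True = False
((F ↔ B) ↔ C) ↓ C = False ↓ True = False
A ↓ C = True ↓ True = False
A ⊕ (A ↓ C) = True ⊕ False = True
F ⊕ A = True ⊕ True = False
¬(F ⊕ A) = ¬False = True
B ↔ ¬(F ⊕ A) = False ↔ True = False
¬(B ↔ ¬(F ⊕ A)) = ¬False = True
¬(B ↔ ¬(F ⊕ A)) ⊕ E = True ⊕ True = False
(A ⊕ (A ↓ C)) ↓ (¬(B ↔ ¬(F ⊕ A)) ⊕ E) = True ↓ False = False
(((F ↔ B) ↔ C) ↓ C) ↔ ((A ⊕ (A ↓ C)) ↓ (¬(B ↔ ¬(F ⊕ A)) ⊕ E)) = False ↔ False = True
E ↑ F = True ↑ True = False
A ↑ D = True ↑ False = True
(E ↑ F) ⊕ (A ↑ D) = False ⊕ True = True
((((F ↔ B) ↔ C) ↓ C) ↔ ((A ⊕ (A ↓ C)) ↓ (¬(B ↔ ¬(F ⊕ A)) ⊕ E))) ↓ ((E ↑ F) ⊕ (A ↑ D)) = True ↓ True = False
D ↓ E = False ↓ True = False
(((((F ↔ B) ↔ C) ↓ C) ↔ ((A ⊕ (A ↓ C)) ↓ (¬(B ↔ ¬(F ⊕ A)) ⊕ E))) ↓ ((E ↑ F) ⊕ (A ↑ D))) ↓ (D ↓ E) = False ↓ False = True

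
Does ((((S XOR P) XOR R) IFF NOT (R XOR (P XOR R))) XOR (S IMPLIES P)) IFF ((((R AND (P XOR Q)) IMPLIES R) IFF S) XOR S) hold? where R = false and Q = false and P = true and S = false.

Substituting R=false, Q=false, P=true, S=false:
S XOR P = false XOR true = true
(S XOR P) XOR R = true XOR false = true
P XOR R = true XOR false = true
R XOR (P XOR R) = false XOR true = true
NOT (R XOR (P XOR R)) = NOT true = false
((S XOR P) XOR R) IFF NOT (R XOR (P XOR R)) = true IFF false = false
S IMPLIES P = false IMPLIES true = true
(((S XOR P) XOR R) IFF NOT (R XOR (P XOR R))) XOR (S IMPLIES P) = false XOR true = true
P XOR Q = true XOR false = true
R AND (P XOR Q) = false AND true = false
(R AND (P XOR Q)) IMPLIES R = false IMPLIES false = true
((R AND (P XOR Q)) IMPLIES R) IFF S = true IFF false = false
(((R AND (P XOR Q)) IMPLIES R) IFF S) XOR S = false XOR false = false
((((S XOR P) XOR R) IFF NOT (R XOR (P XOR R))) XOR (S IMPLIES P)) IFF ((((R AND (P XOR Q)) IMPLIES R) IFF S) XOR S) = true IFF false = false

false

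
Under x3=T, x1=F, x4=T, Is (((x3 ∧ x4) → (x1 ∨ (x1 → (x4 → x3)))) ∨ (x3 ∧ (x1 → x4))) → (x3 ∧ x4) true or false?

T

Substituting x3=T, x1=F, x4=T:
x3 ∧ x4 = T ∧ T = T
x4 → x3 = T → T = T
x1 → (x4 → x3) = F → T = T
x1 ∨ (x1 → (x4 → x3)) = F ∨ T = T
(x3 ∧ x4) → (x1 ∨ (x1 → (x4 → x3))) = T → T = T
x1 → x4 = F → T = T
x3 ∧ (x1 → x4) = T ∧ T = T
((x3 ∧ x4) → (x1 ∨ (x1 → (x4 → x3)))) ∨ (x3 ∧ (x1 → x4)) = T ∨ T = T
x3 ∧ x4 = T ∧ T = T
(((x3 ∧ x4) → (x1 ∨ (x1 → (x4 → x3)))) ∨ (x3 ∧ (x1 → x4))) → (x3 ∧ x4) = T → T = T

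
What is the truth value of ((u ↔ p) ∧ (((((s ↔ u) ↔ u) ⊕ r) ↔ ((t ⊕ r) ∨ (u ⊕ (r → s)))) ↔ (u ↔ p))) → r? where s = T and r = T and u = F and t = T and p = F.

T

u ↔ p = F ↔ F = T
s ↔ u = T ↔ F = F
(s ↔ u) ↔ u = F ↔ F = T
((s ↔ u) ↔ u) ⊕ r = T ⊕ T = F
t ⊕ r = T ⊕ T = F
r → s = T → T = T
u ⊕ (r → s) = F ⊕ T = T
(t ⊕ r) ∨ (u ⊕ (r → s)) = F ∨ T = T
(((s ↔ u) ↔ u) ⊕ r) ↔ ((t ⊕ r) ∨ (u ⊕ (r → s))) = F ↔ T = F
u ↔ p = F ↔ F = T
((((s ↔ u) ↔ u) ⊕ r) ↔ ((t ⊕ r) ∨ (u ⊕ (r → s)))) ↔ (u ↔ p) = F ↔ T = F
(u ↔ p) ∧ (((((s ↔ u) ↔ u) ⊕ r) ↔ ((t ⊕ r) ∨ (u ⊕ (r → s)))) ↔ (u ↔ p)) = T ∧ F = F
((u ↔ p) ∧ (((((s ↔ u) ↔ u) ⊕ r) ↔ ((t ⊕ r) ∨ (u ⊕ (r → s)))) ↔ (u ↔ p))) → r = F → T = T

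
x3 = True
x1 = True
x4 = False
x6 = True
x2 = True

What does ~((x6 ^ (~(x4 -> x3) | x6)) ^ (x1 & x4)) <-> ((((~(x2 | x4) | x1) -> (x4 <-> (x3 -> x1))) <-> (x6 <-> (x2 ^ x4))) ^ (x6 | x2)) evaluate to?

True

x4 -> x3 = False -> True = True
~(x4 -> x3) = ~True = False
~(x4 -> x3) | x6 = False | True = True
x6 ^ (~(x4 -> x3) | x6) = True ^ True = False
x1 & x4 = True & False = False
(x6 ^ (~(x4 -> x3) | x6)) ^ (x1 & x4) = False ^ False = False
~((x6 ^ (~(x4 -> x3) | x6)) ^ (x1 & x4)) = ~False = True
x2 | x4 = True | False = True
~(x2 | x4) = ~True = False
~(x2 | x4) | x1 = False | True = True
x3 -> x1 = True -> True = True
x4 <-> (x3 -> x1) = False <-> True = False
(~(x2 | x4) | x1) -> (x4 <-> (x3 -> x1)) = True -> False = False
x2 ^ x4 = True ^ False = True
x6 <-> (x2 ^ x4) = True <-> True = True
((~(x2 | x4) | x1) -> (x4 <-> (x3 -> x1))) <-> (x6 <-> (x2 ^ x4)) = False <-> True = False
x6 | x2 = True | True = True
(((~(x2 | x4) | x1) -> (x4 <-> (x3 -> x1))) <-> (x6 <-> (x2 ^ x4))) ^ (x6 | x2) = False ^ True = True
~((x6 ^ (~(x4 -> x3) | x6)) ^ (x1 & x4)) <-> ((((~(x2 | x4) | x1) -> (x4 <-> (x3 -> x1))) <-> (x6 <-> (x2 ^ x4))) ^ (x6 | x2)) = True <-> True = True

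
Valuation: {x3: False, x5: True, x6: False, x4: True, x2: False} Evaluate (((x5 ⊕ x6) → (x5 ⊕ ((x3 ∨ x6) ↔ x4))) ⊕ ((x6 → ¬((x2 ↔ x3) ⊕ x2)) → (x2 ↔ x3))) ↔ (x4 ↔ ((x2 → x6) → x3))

True

Substituting x3=False, x5=True, x6=False, x4=True, x2=False:
x5 ⊕ x6 = True ⊕ False = True
x3 ∨ x6 = False ∨ False = False
(x3 ∨ x6) ↔ x4 = False ↔ True = False
x5 ⊕ ((x3 ∨ x6) ↔ x4) = True ⊕ False = True
(x5 ⊕ x6) → (x5 ⊕ ((x3 ∨ x6) ↔ x4)) = True → True = True
x2 ↔ x3 = False ↔ False = True
(x2 ↔ x3) ⊕ x2 = True ⊕ False = True
¬((x2 ↔ x3) ⊕ x2) = ¬True = False
x6 → ¬((x2 ↔ x3) ⊕ x2) = False → False = True
x2 ↔ x3 = False ↔ False = True
(x6 → ¬((x2 ↔ x3) ⊕ x2)) → (x2 ↔ x3) = True → True = True
((x5 ⊕ x6) → (x5 ⊕ ((x3 ∨ x6) ↔ x4))) ⊕ ((x6 → ¬((x2 ↔ x3) ⊕ x2)) → (x2 ↔ x3)) = True ⊕ True = False
x2 → x6 = False → False = True
(x2 → x6) → x3 = True → False = False
x4 ↔ ((x2 → x6) → x3) = True ↔ False = False
(((x5 ⊕ x6) → (x5 ⊕ ((x3 ∨ x6) ↔ x4))) ⊕ ((x6 → ¬((x2 ↔ x3) ⊕ x2)) → (x2 ↔ x3))) ↔ (x4 ↔ ((x2 → x6) → x3)) = False ↔ False = True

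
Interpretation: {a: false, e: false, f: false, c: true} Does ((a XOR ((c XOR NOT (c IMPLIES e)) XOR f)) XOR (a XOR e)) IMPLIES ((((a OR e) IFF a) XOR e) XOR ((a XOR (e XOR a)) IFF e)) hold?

true

c IMPLIES e = true IMPLIES false = false
NOT (c IMPLIES e) = NOT false = true
c XOR NOT (c IMPLIES e) = true XOR true = false
(c XOR NOT (c IMPLIES e)) XOR f = false XOR false = false
a XOR ((c XOR NOT (c IMPLIES e)) XOR f) = false XOR false = false
a XOR e = false XOR false = false
(a XOR ((c XOR NOT (c IMPLIES e)) XOR f)) XOR (a XOR e) = false XOR false = false
a OR e = false OR false = false
(a OR e) IFF a = false IFF false = true
((a OR e) IFF a) XOR e = true XOR false = true
e XOR a = false XOR false = false
a XOR (e XOR a) = false XOR false = false
(a XOR (e XOR a)) IFF e = false IFF false = true
(((a OR e) IFF a) XOR e) XOR ((a XOR (e XOR a)) IFF e) = true XOR true = false
((a XOR ((c XOR NOT (c IMPLIES e)) XOR f)) XOR (a XOR e)) IMPLIES ((((a OR e) IFF a) XOR e) XOR ((a XOR (e XOR a)) IFF e)) = false IMPLIES false = true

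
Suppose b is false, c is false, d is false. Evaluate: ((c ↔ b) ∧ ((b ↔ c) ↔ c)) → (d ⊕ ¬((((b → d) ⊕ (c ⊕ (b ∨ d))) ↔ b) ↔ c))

True

c ↔ b = False ↔ False = True
b ↔ c = False ↔ False = True
(b ↔ c) ↔ c = True ↔ False = False
(c ↔ b) ∧ ((b ↔ c) ↔ c) = True ∧ False = False
b → d = False → False = True
b ∨ d = False ∨ False = False
c ⊕ (b ∨ d) = False ⊕ False = False
(b → d) ⊕ (c ⊕ (b ∨ d)) = True ⊕ False = True
((b → d) ⊕ (c ⊕ (b ∨ d))) ↔ b = True ↔ False = False
(((b → d) ⊕ (c ⊕ (b ∨ d))) ↔ b) ↔ c = False ↔ False = True
¬((((b → d) ⊕ (c ⊕ (b ∨ d))) ↔ b) ↔ c) = ¬True = False
d ⊕ ¬((((b → d) ⊕ (c ⊕ (b ∨ d))) ↔ b) ↔ c) = False ⊕ False = False
((c ↔ b) ∧ ((b ↔ c) ↔ c)) → (d ⊕ ¬((((b → d) ⊕ (c ⊕ (b ∨ d))) ↔ b) ↔ c)) = False → False = True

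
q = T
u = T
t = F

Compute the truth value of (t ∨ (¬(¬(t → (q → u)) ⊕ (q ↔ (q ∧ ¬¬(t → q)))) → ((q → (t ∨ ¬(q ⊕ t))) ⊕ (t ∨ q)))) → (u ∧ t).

F

Substituting q=T, u=T, t=F:
q → u = T → T = T
t → (q → u) = F → T = T
¬(t → (q → u)) = ¬T = F
t → q = F → T = T
¬(t → q) = ¬T = F
¬¬(t → q) = ¬F = T
q ∧ ¬¬(t → q) = T ∧ T = T
q ↔ (q ∧ ¬¬(t → q)) = T ↔ T = T
¬(t → (q → u)) ⊕ (q ↔ (q ∧ ¬¬(t → q))) = F ⊕ T = T
¬(¬(t → (q → u)) ⊕ (q ↔ (q ∧ ¬¬(t → q)))) = ¬T = F
q ⊕ t = T ⊕ F = T
¬(q ⊕ t) = ¬T = F
t ∨ ¬(q ⊕ t) = F ∨ F = F
q → (t ∨ ¬(q ⊕ t)) = T → F = F
t ∨ q = F ∨ T = T
(q → (t ∨ ¬(q ⊕ t))) ⊕ (t ∨ q) = F ⊕ T = T
¬(¬(t → (q → u)) ⊕ (q ↔ (q ∧ ¬¬(t → q)))) → ((q → (t ∨ ¬(q ⊕ t))) ⊕ (t ∨ q)) = F → T = T
t ∨ (¬(¬(t → (q → u)) ⊕ (q ↔ (q ∧ ¬¬(t → q)))) → ((q → (t ∨ ¬(q ⊕ t))) ⊕ (t ∨ q))) = F ∨ T = T
u ∧ t = T ∧ F = F
(t ∨ (¬(¬(t → (q → u)) ⊕ (q ↔ (q ∧ ¬¬(t → q)))) → ((q → (t ∨ ¬(q ⊕ t))) ⊕ (t ∨ q)))) → (u ∧ t) = T → F = F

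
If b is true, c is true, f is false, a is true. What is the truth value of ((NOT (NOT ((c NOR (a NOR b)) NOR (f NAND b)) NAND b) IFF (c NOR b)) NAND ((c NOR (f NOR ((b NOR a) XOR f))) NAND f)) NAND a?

a NOR b = true NOR true = false
c NOR (a NOR b) = true NOR false = false
f NAND b = false NAND true = true
(c NOR (a NOR b)) NOR (f NAND b) = false NOR true = false
NOT ((c NOR (a NOR b)) NOR (f NAND b)) = NOT false = true
NOT ((c NOR (a NOR b)) NOR (f NAND b)) NAND b = true NAND true = false
NOT (NOT ((c NOR (a NOR b)) NOR (f NAND b)) NAND b) = NOT false = true
c NOR b = true NOR true = false
NOT (NOT ((c NOR (a NOR b)) NOR (f NAND b)) NAND b) IFF (c NOR b) = true IFF false = false
b NOR a = true NOR true = false
(b NOR a) XOR f = false XOR false = false
f NOR ((b NOR a) XOR f) = false NOR false = true
c NOR (f NOR ((b NOR a) XOR f)) = true NOR true = false
(c NOR (f NOR ((b NOR a) XOR f))) NAND f = false NAND false = true
(NOT (NOT ((c NOR (a NOR b)) NOR (f NAND b)) NAND b) IFF (c NOR b)) NAND ((c NOR (f NOR ((b NOR a) XOR f))) NAND f) = false NAND true = true
((NOT (NOT ((c NOR (a NOR b)) NOR (f NAND b)) NAND b) IFF (c NOR b)) NAND ((c NOR (f NOR ((b NOR a) XOR f))) NAND f)) NAND a = true NAND true = false

false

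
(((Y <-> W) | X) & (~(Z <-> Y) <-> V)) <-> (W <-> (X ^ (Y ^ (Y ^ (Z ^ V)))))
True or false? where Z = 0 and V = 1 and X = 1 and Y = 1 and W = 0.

Y <-> W = 1 <-> 0 = 0
(Y <-> W) | X = 0 | 1 = 1
Z <-> Y = 0 <-> 1 = 0
~(Z <-> Y) = ~0 = 1
~(Z <-> Y) <-> V = 1 <-> 1 = 1
((Y <-> W) | X) & (~(Z <-> Y) <-> V) = 1 & 1 = 1
Z ^ V = 0 ^ 1 = 1
Y ^ (Z ^ V) = 1 ^ 1 = 0
Y ^ (Y ^ (Z ^ V)) = 1 ^ 0 = 1
X ^ (Y ^ (Y ^ (Z ^ V))) = 1 ^ 1 = 0
W <-> (X ^ (Y ^ (Y ^ (Z ^ V)))) = 0 <-> 0 = 1
(((Y <-> W) | X) & (~(Z <-> Y) <-> V)) <-> (W <-> (X ^ (Y ^ (Y ^ (Z ^ V))))) = 1 <-> 1 = 1

1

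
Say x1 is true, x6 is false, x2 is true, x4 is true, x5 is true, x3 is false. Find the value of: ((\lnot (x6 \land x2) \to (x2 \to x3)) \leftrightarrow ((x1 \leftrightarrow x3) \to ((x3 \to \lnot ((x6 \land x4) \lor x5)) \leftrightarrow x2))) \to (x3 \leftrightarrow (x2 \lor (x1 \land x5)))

\text{True}

x6 \land x2 = \text{False} \land \text{True} = \text{False}
\lnot (x6 \land x2) = \lnot \text{False} = \text{True}
x2 \to x3 = \text{True} \to \text{False} = \text{False}
\lnot (x6 \land x2) \to (x2 \to x3) = \text{True} \to \text{False} = \text{False}
x1 \leftrightarrow x3 = \text{True} \leftrightarrow \text{False} = \text{False}
x6 \land x4 = \text{False} \land \text{True} = \text{False}
(x6 \land x4) \lor x5 = \text{False} \lor \text{True} = \text{True}
\lnot ((x6 \land x4) \lor x5) = \lnot \text{True} = \text{False}
x3 \to \lnot ((x6 \land x4) \lor x5) = \text{False} \to \text{False} = \text{True}
(x3 \to \lnot ((x6 \land x4) \lor x5)) \leftrightarrow x2 = \text{True} \leftrightarrow \text{True} = \text{True}
(x1 \leftrightarrow x3) \to ((x3 \to \lnot ((x6 \land x4) \lor x5)) \leftrightarrow x2) = \text{False} \to \text{True} = \text{True}
(\lnot (x6 \land x2) \to (x2 \to x3)) \leftrightarrow ((x1 \leftrightarrow x3) \to ((x3 \to \lnot ((x6 \land x4) \lor x5)) \leftrightarrow x2)) = \text{False} \leftrightarrow \text{True} = \text{False}
x1 \land x5 = \text{True} \land \text{True} = \text{True}
x2 \lor (x1 \land x5) = \text{True} \lor \text{True} = \text{True}
x3 \leftrightarrow (x2 \lor (x1 \land x5)) = \text{False} \leftrightarrow \text{True} = \text{False}
((\lnot (x6 \land x2) \to (x2 \to x3)) \leftrightarrow ((x1 \leftrightarrow x3) \to ((x3 \to \lnot ((x6 \land x4) \lor x5)) \leftrightarrow x2))) \to (x3 \leftrightarrow (x2 \lor (x1 \land x5))) = \text{False} \to \text{False} = \text{True}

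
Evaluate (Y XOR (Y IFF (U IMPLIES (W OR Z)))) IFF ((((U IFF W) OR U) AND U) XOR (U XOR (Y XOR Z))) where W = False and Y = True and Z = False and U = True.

Substituting W=False, Y=True, Z=False, U=True:
W OR Z = False OR False = False
U IMPLIES (W OR Z) = True IMPLIES False = False
Y IFF (U IMPLIES (W OR Z)) = True IFF False = False
Y XOR (Y IFF (U IMPLIES (W OR Z))) = True XOR False = True
U IFF W = True IFF False = False
(U IFF W) OR U = False OR True = True
((U IFF W) OR U) AND U = True AND True = True
Y XOR Z = True XOR False = True
U XOR (Y XOR Z) = True XOR True = False
(((U IFF W) OR U) AND U) XOR (U XOR (Y XOR Z)) = True XOR False = True
(Y XOR (Y IFF (U IMPLIES (W OR Z)))) IFF ((((U IFF W) OR U) AND U) XOR (U XOR (Y XOR Z))) = True IFF True = True

True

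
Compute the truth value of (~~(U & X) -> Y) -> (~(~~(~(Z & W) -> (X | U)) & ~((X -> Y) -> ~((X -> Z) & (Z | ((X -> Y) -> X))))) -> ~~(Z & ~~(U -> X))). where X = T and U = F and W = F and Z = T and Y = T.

T

U & X = F & T = F
~(U & X) = ~F = T
~~(U & X) = ~T = F
~~(U & X) -> Y = F -> T = T
Z & W = T & F = F
~(Z & W) = ~F = T
X | U = T | F = T
~(Z & W) -> (X | U) = T -> T = T
~(~(Z & W) -> (X | U)) = ~T = F
~~(~(Z & W) -> (X | U)) = ~F = T
X -> Y = T -> T = T
X -> Z = T -> T = T
X -> Y = T -> T = T
(X -> Y) -> X = T -> T = T
Z | ((X -> Y) -> X) = T | T = T
(X -> Z) & (Z | ((X -> Y) -> X)) = T & T = T
~((X -> Z) & (Z | ((X -> Y) -> X))) = ~T = F
(X -> Y) -> ~((X -> Z) & (Z | ((X -> Y) -> X))) = T -> F = F
~((X -> Y) -> ~((X -> Z) & (Z | ((X -> Y) -> X)))) = ~F = T
~~(~(Z & W) -> (X | U)) & ~((X -> Y) -> ~((X -> Z) & (Z | ((X -> Y) -> X)))) = T & T = T
~(~~(~(Z & W) -> (X | U)) & ~((X -> Y) -> ~((X -> Z) & (Z | ((X -> Y) -> X))))) = ~T = F
U -> X = F -> T = T
~(U -> X) = ~T = F
~~(U -> X) = ~F = T
Z & ~~(U -> X) = T & T = T
~(Z & ~~(U -> X)) = ~T = F
~~(Z & ~~(U -> X)) = ~F = T
~(~~(~(Z & W) -> (X | U)) & ~((X -> Y) -> ~((X -> Z) & (Z | ((X -> Y) -> X))))) -> ~~(Z & ~~(U -> X)) = F -> T = T
(~~(U & X) -> Y) -> (~(~~(~(Z & W) -> (X | U)) & ~((X -> Y) -> ~((X -> Z) & (Z | ((X -> Y) -> X))))) -> ~~(Z & ~~(U -> X))) = T -> T = T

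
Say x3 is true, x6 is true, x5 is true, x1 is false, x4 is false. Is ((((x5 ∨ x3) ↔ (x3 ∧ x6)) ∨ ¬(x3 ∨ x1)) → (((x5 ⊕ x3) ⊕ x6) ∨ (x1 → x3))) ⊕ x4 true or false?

x5 ∨ x3 = T ∨ T = T
x3 ∧ x6 = T ∧ T = T
(x5 ∨ x3) ↔ (x3 ∧ x6) = T ↔ T = T
x3 ∨ x1 = T ∨ F = T
¬(x3 ∨ x1) = ¬T = F
((x5 ∨ x3) ↔ (x3 ∧ x6)) ∨ ¬(x3 ∨ x1) = T ∨ F = T
x5 ⊕ x3 = T ⊕ T = F
(x5 ⊕ x3) ⊕ x6 = F ⊕ T = T
x1 → x3 = F → T = T
((x5 ⊕ x3) ⊕ x6) ∨ (x1 → x3) = T ∨ T = T
(((x5 ∨ x3) ↔ (x3 ∧ x6)) ∨ ¬(x3 ∨ x1)) → (((x5 ⊕ x3) ⊕ x6) ∨ (x1 → x3)) = T → T = T
((((x5 ∨ x3) ↔ (x3 ∧ x6)) ∨ ¬(x3 ∨ x1)) → (((x5 ⊕ x3) ⊕ x6) ∨ (x1 → x3))) ⊕ x4 = T ⊕ F = T

T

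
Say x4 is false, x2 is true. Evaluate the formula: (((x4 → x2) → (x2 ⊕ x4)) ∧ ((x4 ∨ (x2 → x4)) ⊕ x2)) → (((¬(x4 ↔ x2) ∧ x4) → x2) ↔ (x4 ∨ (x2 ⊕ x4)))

True

Substituting x4=False, x2=True:
x4 → x2 = False → True = True
x2 ⊕ x4 = True ⊕ False = True
(x4 → x2) → (x2 ⊕ x4) = True → True = True
x2 → x4 = True → False = False
x4 ∨ (x2 → x4) = False ∨ False = False
(x4 ∨ (x2 → x4)) ⊕ x2 = False ⊕ True = True
((x4 → x2) → (x2 ⊕ x4)) ∧ ((x4 ∨ (x2 → x4)) ⊕ x2) = True ∧ True = True
x4 ↔ x2 = False ↔ True = False
¬(x4 ↔ x2) = ¬False = True
¬(x4 ↔ x2) ∧ x4 = True ∧ False = False
(¬(x4 ↔ x2) ∧ x4) → x2 = False → True = True
x2 ⊕ x4 = True ⊕ False = True
x4 ∨ (x2 ⊕ x4) = False ∨ True = True
((¬(x4 ↔ x2) ∧ x4) → x2) ↔ (x4 ∨ (x2 ⊕ x4)) = True ↔ True = True
(((x4 → x2) → (x2 ⊕ x4)) ∧ ((x4 ∨ (x2 → x4)) ⊕ x2)) → (((¬(x4 ↔ x2) ∧ x4) → x2) ↔ (x4 ∨ (x2 ⊕ x4))) = True → True = True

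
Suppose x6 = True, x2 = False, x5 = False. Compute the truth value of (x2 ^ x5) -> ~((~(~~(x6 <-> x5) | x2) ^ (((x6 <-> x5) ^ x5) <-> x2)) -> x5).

x2 ^ x5 = False ^ False = False
x6 <-> x5 = True <-> False = False
~(x6 <-> x5) = ~False = True
~~(x6 <-> x5) = ~True = False
~~(x6 <-> x5) | x2 = False | False = False
~(~~(x6 <-> x5) | x2) = ~False = True
x6 <-> x5 = True <-> False = False
(x6 <-> x5) ^ x5 = False ^ False = False
((x6 <-> x5) ^ x5) <-> x2 = False <-> False = True
~(~~(x6 <-> x5) | x2) ^ (((x6 <-> x5) ^ x5) <-> x2) = True ^ True = False
(~(~~(x6 <-> x5) | x2) ^ (((x6 <-> x5) ^ x5) <-> x2)) -> x5 = False -> False = True
~((~(~~(x6 <-> x5) | x2) ^ (((x6 <-> x5) ^ x5) <-> x2)) -> x5) = ~True = False
(x2 ^ x5) -> ~((~(~~(x6 <-> x5) | x2) ^ (((x6 <-> x5) ^ x5) <-> x2)) -> x5) = False -> False = True

True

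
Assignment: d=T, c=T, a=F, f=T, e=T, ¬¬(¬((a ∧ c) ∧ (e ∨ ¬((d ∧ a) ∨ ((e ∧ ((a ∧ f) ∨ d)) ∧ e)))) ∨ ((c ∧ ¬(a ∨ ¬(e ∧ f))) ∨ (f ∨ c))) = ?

T

Substituting d=T, c=T, a=F, f=T, e=T:
a ∧ c = F ∧ T = F
d ∧ a = T ∧ F = F
a ∧ f = F ∧ T = F
(a ∧ f) ∨ d = F ∨ T = T
e ∧ ((a ∧ f) ∨ d) = T ∧ T = T
(e ∧ ((a ∧ f) ∨ d)) ∧ e = T ∧ T = T
(d ∧ a) ∨ ((e ∧ ((a ∧ f) ∨ d)) ∧ e) = F ∨ T = T
¬((d ∧ a) ∨ ((e ∧ ((a ∧ f) ∨ d)) ∧ e)) = ¬T = F
e ∨ ¬((d ∧ a) ∨ ((e ∧ ((a ∧ f) ∨ d)) ∧ e)) = T ∨ F = T
(a ∧ c) ∧ (e ∨ ¬((d ∧ a) ∨ ((e ∧ ((a ∧ f) ∨ d)) ∧ e))) = F ∧ T = F
¬((a ∧ c) ∧ (e ∨ ¬((d ∧ a) ∨ ((e ∧ ((a ∧ f) ∨ d)) ∧ e)))) = ¬F = T
e ∧ f = T ∧ T = T
¬(e ∧ f) = ¬T = F
a ∨ ¬(e ∧ f) = F ∨ F = F
¬(a ∨ ¬(e ∧ f)) = ¬F = T
c ∧ ¬(a ∨ ¬(e ∧ f)) = T ∧ T = T
f ∨ c = T ∨ T = T
(c ∧ ¬(a ∨ ¬(e ∧ f))) ∨ (f ∨ c) = T ∨ T = T
¬((a ∧ c) ∧ (e ∨ ¬((d ∧ a) ∨ ((e ∧ ((a ∧ f) ∨ d)) ∧ e)))) ∨ ((c ∧ ¬(a ∨ ¬(e ∧ f))) ∨ (f ∨ c)) = T ∨ T = T
¬(¬((a ∧ c) ∧ (e ∨ ¬((d ∧ a) ∨ ((e ∧ ((a ∧ f) ∨ d)) ∧ e)))) ∨ ((c ∧ ¬(a ∨ ¬(e ∧ f))) ∨ (f ∨ c))) = ¬T = F
¬¬(¬((a ∧ c) ∧ (e ∨ ¬((d ∧ a) ∨ ((e ∧ ((a ∧ f) ∨ d)) ∧ e)))) ∨ ((c ∧ ¬(a ∨ ¬(e ∧ f))) ∨ (f ∨ c))) = ¬F = T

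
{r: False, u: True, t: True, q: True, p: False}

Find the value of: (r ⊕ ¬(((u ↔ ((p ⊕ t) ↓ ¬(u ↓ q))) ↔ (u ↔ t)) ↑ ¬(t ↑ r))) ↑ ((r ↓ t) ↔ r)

True

p ⊕ t = False ⊕ True = True
u ↓ q = True ↓ True = False
¬(u ↓ q) = ¬False = True
(p ⊕ t) ↓ ¬(u ↓ q) = True ↓ True = False
u ↔ ((p ⊕ t) ↓ ¬(u ↓ q)) = True ↔ False = False
u ↔ t = True ↔ True = True
(u ↔ ((p ⊕ t) ↓ ¬(u ↓ q))) ↔ (u ↔ t) = False ↔ True = False
t ↑ r = True ↑ False = True
¬(t ↑ r) = ¬True = False
((u ↔ ((p ⊕ t) ↓ ¬(u ↓ q))) ↔ (u ↔ t)) ↑ ¬(t ↑ r) = False ↑ False = True
¬(((u ↔ ((p ⊕ t) ↓ ¬(u ↓ q))) ↔ (u ↔ t)) ↑ ¬(t ↑ r)) = ¬True = False
r ⊕ ¬(((u ↔ ((p ⊕ t) ↓ ¬(u ↓ q))) ↔ (u ↔ t)) ↑ ¬(t ↑ r)) = False ⊕ False = False
r ↓ t = False ↓ True = False
(r ↓ t) ↔ r = False ↔ False = True
(r ⊕ ¬(((u ↔ ((p ⊕ t) ↓ ¬(u ↓ q))) ↔ (u ↔ t)) ↑ ¬(t ↑ r))) ↑ ((r ↓ t) ↔ r) = False ↑ True = True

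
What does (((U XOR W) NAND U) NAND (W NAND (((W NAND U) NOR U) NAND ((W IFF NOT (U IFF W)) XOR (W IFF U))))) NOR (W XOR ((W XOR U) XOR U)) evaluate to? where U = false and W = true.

false

U XOR W = false XOR true = true
(U XOR W) NAND U = true NAND false = true
W NAND U = true NAND false = true
(W NAND U) NOR U = true NOR false = false
U IFF W = false IFF true = false
NOT (U IFF W) = NOT false = true
W IFF NOT (U IFF W) = true IFF true = true
W IFF U = true IFF false = false
(W IFF NOT (U IFF W)) XOR (W IFF U) = true XOR false = true
((W NAND U) NOR U) NAND ((W IFF NOT (U IFF W)) XOR (W IFF U)) = false NAND true = true
W NAND (((W NAND U) NOR U) NAND ((W IFF NOT (U IFF W)) XOR (W IFF U))) = true NAND true = false
((U XOR W) NAND U) NAND (W NAND (((W NAND U) NOR U) NAND ((W IFF NOT (U IFF W)) XOR (W IFF U)))) = true NAND false = true
W XOR U = true XOR false = true
(W XOR U) XOR U = true XOR false = true
W XOR ((W XOR U) XOR U) = true XOR true = false
(((U XOR W) NAND U) NAND (W NAND (((W NAND U) NOR U) NAND ((W IFF NOT (U IFF W)) XOR (W IFF U))))) NOR (W XOR ((W XOR U) XOR U)) = true NOR false = false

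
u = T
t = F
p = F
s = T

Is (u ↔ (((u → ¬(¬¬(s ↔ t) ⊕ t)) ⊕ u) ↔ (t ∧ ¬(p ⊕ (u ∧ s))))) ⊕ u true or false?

F

s ↔ t = T ↔ F = F
¬(s ↔ t) = ¬F = T
¬¬(s ↔ t) = ¬T = F
¬¬(s ↔ t) ⊕ t = F ⊕ F = F
¬(¬¬(s ↔ t) ⊕ t) = ¬F = T
u → ¬(¬¬(s ↔ t) ⊕ t) = T → T = T
(u → ¬(¬¬(s ↔ t) ⊕ t)) ⊕ u = T ⊕ T = F
u ∧ s = T ∧ T = T
p ⊕ (u ∧ s) = F ⊕ T = T
¬(p ⊕ (u ∧ s)) = ¬T = F
t ∧ ¬(p ⊕ (u ∧ s)) = F ∧ F = F
((u → ¬(¬¬(s ↔ t) ⊕ t)) ⊕ u) ↔ (t ∧ ¬(p ⊕ (u ∧ s))) = F ↔ F = T
u ↔ (((u → ¬(¬¬(s ↔ t) ⊕ t)) ⊕ u) ↔ (t ∧ ¬(p ⊕ (u ∧ s)))) = T ↔ T = T
(u ↔ (((u → ¬(¬¬(s ↔ t) ⊕ t)) ⊕ u) ↔ (t ∧ ¬(p ⊕ (u ∧ s))))) ⊕ u = T ⊕ T = F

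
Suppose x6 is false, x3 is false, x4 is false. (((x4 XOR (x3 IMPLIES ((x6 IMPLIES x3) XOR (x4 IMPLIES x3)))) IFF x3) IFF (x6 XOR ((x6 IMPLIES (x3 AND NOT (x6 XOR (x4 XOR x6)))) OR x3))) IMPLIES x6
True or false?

Substituting x6=False, x3=False, x4=False:
x6 IMPLIES x3 = False IMPLIES False = True
x4 IMPLIES x3 = False IMPLIES False = True
(x6 IMPLIES x3) XOR (x4 IMPLIES x3) = True XOR True = False
x3 IMPLIES ((x6 IMPLIES x3) XOR (x4 IMPLIES x3)) = False IMPLIES False = True
x4 XOR (x3 IMPLIES ((x6 IMPLIES x3) XOR (x4 IMPLIES x3))) = False XOR True = True
(x4 XOR (x3 IMPLIES ((x6 IMPLIES x3) XOR (x4 IMPLIES x3)))) IFF x3 = True IFF False = False
x4 XOR x6 = False XOR False = False
x6 XOR (x4 XOR x6) = False XOR False = False
NOT (x6 XOR (x4 XOR x6)) = NOT False = True
x3 AND NOT (x6 XOR (x4 XOR x6)) = False AND True = False
x6 IMPLIES (x3 AND NOT (x6 XOR (x4 XOR x6))) = False IMPLIES False = True
(x6 IMPLIES (x3 AND NOT (x6 XOR (x4 XOR x6)))) OR x3 = True OR False = True
x6 XOR ((x6 IMPLIES (x3 AND NOT (x6 XOR (x4 XOR x6)))) OR x3) = False XOR True = True
((x4 XOR (x3 IMPLIES ((x6 IMPLIES x3) XOR (x4 IMPLIES x3)))) IFF x3) IFF (x6 XOR ((x6 IMPLIES (x3 AND NOT (x6 XOR (x4 XOR x6)))) OR x3)) = False IFF True = False
(((x4 XOR (x3 IMPLIES ((x6 IMPLIES x3) XOR (x4 IMPLIES x3)))) IFF x3) IFF (x6 XOR ((x6 IMPLIES (x3 AND NOT (x6 XOR (x4 XOR x6)))) OR x3))) IMPLIES x6 = False IMPLIES False = True

True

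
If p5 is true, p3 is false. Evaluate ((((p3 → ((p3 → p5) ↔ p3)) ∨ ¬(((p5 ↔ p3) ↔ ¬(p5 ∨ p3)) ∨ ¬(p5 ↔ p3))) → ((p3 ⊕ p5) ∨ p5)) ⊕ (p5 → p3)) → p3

False

p3 → p5 = False → True = True
(p3 → p5) ↔ p3 = True ↔ False = False
p3 → ((p3 → p5) ↔ p3) = False → False = True
p5 ↔ p3 = True ↔ False = False
p5 ∨ p3 = True ∨ False = True
¬(p5 ∨ p3) = ¬True = False
(p5 ↔ p3) ↔ ¬(p5 ∨ p3) = False ↔ False = True
p5 ↔ p3 = True ↔ False = False
¬(p5 ↔ p3) = ¬False = True
((p5 ↔ p3) ↔ ¬(p5 ∨ p3)) ∨ ¬(p5 ↔ p3) = True ∨ True = True
¬(((p5 ↔ p3) ↔ ¬(p5 ∨ p3)) ∨ ¬(p5 ↔ p3)) = ¬True = False
(p3 → ((p3 → p5) ↔ p3)) ∨ ¬(((p5 ↔ p3) ↔ ¬(p5 ∨ p3)) ∨ ¬(p5 ↔ p3)) = True ∨ False = True
p3 ⊕ p5 = False ⊕ True = True
(p3 ⊕ p5) ∨ p5 = True ∨ True = True
((p3 → ((p3 → p5) ↔ p3)) ∨ ¬(((p5 ↔ p3) ↔ ¬(p5 ∨ p3)) ∨ ¬(p5 ↔ p3))) → ((p3 ⊕ p5) ∨ p5) = True → True = True
p5 → p3 = True → False = False
(((p3 → ((p3 → p5) ↔ p3)) ∨ ¬(((p5 ↔ p3) ↔ ¬(p5 ∨ p3)) ∨ ¬(p5 ↔ p3))) → ((p3 ⊕ p5) ∨ p5)) ⊕ (p5 → p3) = True ⊕ False = True
((((p3 → ((p3 → p5) ↔ p3)) ∨ ¬(((p5 ↔ p3) ↔ ¬(p5 ∨ p3)) ∨ ¬(p5 ↔ p3))) → ((p3 ⊕ p5) ∨ p5)) ⊕ (p5 → p3)) → p3 = True → False = False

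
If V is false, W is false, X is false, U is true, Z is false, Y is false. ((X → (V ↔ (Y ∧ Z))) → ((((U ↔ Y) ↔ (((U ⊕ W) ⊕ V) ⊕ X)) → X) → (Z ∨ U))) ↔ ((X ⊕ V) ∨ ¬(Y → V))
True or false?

F

Y ∧ Z = F ∧ F = F
V ↔ (Y ∧ Z) = F ↔ F = T
X → (V ↔ (Y ∧ Z)) = F → T = T
U ↔ Y = T ↔ F = F
U ⊕ W = T ⊕ F = T
(U ⊕ W) ⊕ V = T ⊕ F = T
((U ⊕ W) ⊕ V) ⊕ X = T ⊕ F = T
(U ↔ Y) ↔ (((U ⊕ W) ⊕ V) ⊕ X) = F ↔ T = F
((U ↔ Y) ↔ (((U ⊕ W) ⊕ V) ⊕ X)) → X = F → F = T
Z ∨ U = F ∨ T = T
(((U ↔ Y) ↔ (((U ⊕ W) ⊕ V) ⊕ X)) → X) → (Z ∨ U) = T → T = T
(X → (V ↔ (Y ∧ Z))) → ((((U ↔ Y) ↔ (((U ⊕ W) ⊕ V) ⊕ X)) → X) → (Z ∨ U)) = T → T = T
X ⊕ V = F ⊕ F = F
Y → V = F → F = T
¬(Y → V) = ¬T = F
(X ⊕ V) ∨ ¬(Y → V) = F ∨ F = F
((X → (V ↔ (Y ∧ Z))) → ((((U ↔ Y) ↔ (((U ⊕ W) ⊕ V) ⊕ X)) → X) → (Z ∨ U))) ↔ ((X ⊕ V) ∨ ¬(Y → V)) = T ↔ F = F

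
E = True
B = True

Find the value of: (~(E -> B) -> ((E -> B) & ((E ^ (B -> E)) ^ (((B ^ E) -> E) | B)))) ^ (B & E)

E -> B = True -> True = True
~(E -> B) = ~True = False
E -> B = True -> True = True
B -> E = True -> True = True
E ^ (B -> E) = True ^ True = False
B ^ E = True ^ True = False
(B ^ E) -> E = False -> True = True
((B ^ E) -> E) | B = True | True = True
(E ^ (B -> E)) ^ (((B ^ E) -> E) | B) = False ^ True = True
(E -> B) & ((E ^ (B -> E)) ^ (((B ^ E) -> E) | B)) = True & True = True
~(E -> B) -> ((E -> B) & ((E ^ (B -> E)) ^ (((B ^ E) -> E) | B))) = False -> True = True
B & E = True & True = True
(~(E -> B) -> ((E -> B) & ((E ^ (B -> E)) ^ (((B ^ E) -> E) | B)))) ^ (B & E) = True ^ True = False

False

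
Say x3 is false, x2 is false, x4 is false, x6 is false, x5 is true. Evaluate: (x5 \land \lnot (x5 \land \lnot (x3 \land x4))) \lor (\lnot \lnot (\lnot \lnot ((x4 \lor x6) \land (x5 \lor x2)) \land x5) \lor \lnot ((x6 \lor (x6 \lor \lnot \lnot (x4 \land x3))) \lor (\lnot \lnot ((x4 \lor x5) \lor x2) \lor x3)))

x3 \land x4 = \text{False} \land \text{False} = \text{False}
\lnot (x3 \land x4) = \lnot \text{False} = \text{True}
x5 \land \lnot (x3 \land x4) = \text{True} \land \text{True} = \text{True}
\lnot (x5 \land \lnot (x3 \land x4)) = \lnot \text{True} = \text{False}
x5 \land \lnot (x5 \land \lnot (x3 \land x4)) = \text{True} \land \text{False} = \text{False}
x4 \lor x6 = \text{False} \lor \text{False} = \text{False}
x5 \lor x2 = \text{True} \lor \text{False} = \text{True}
(x4 \lor x6) \land (x5 \lor x2) = \text{False} \land \text{True} = \text{False}
\lnot ((x4 \lor x6) \land (x5 \lor x2)) = \lnot \text{False} = \text{True}
\lnot \lnot ((x4 \lor x6) \land (x5 \lor x2)) = \lnot \text{True} = \text{False}
\lnot \lnot ((x4 \lor x6) \land (x5 \lor x2)) \land x5 = \text{False} \land \text{True} = \text{False}
\lnot (\lnot \lnot ((x4 \lor x6) \land (x5 \lor x2)) \land x5) = \lnot \text{False} = \text{True}
\lnot \lnot (\lnot \lnot ((x4 \lor x6) \land (x5 \lor x2)) \land x5) = \lnot \text{True} = \text{False}
x4 \land x3 = \text{False} \land \text{False} = \text{False}
\lnot (x4 \land x3) = \lnot \text{False} = \text{True}
\lnot \lnot (x4 \land x3) = \lnot \text{True} = \text{False}
x6 \lor \lnot \lnot (x4 \land x3) = \text{False} \lor \text{False} = \text{False}
x6 \lor (x6 \lor \lnot \lnot (x4 \land x3)) = \text{False} \lor \text{False} = \text{False}
x4 \lor x5 = \text{False} \lor \text{True} = \text{True}
(x4 \lor x5) \lor x2 = \text{True} \lor \text{False} = \text{True}
\lnot ((x4 \lor x5) \lor x2) = \lnot \text{True} = \text{False}
\lnot \lnot ((x4 \lor x5) \lor x2) = \lnot \text{False} = \text{True}
\lnot \lnot ((x4 \lor x5) \lor x2) \lor x3 = \text{True} \lor \text{False} = \text{True}
(x6 \lor (x6 \lor \lnot \lnot (x4 \land x3))) \lor (\lnot \lnot ((x4 \lor x5) \lor x2) \lor x3) = \text{False} \lor \text{True} = \text{True}
\lnot ((x6 \lor (x6 \lor \lnot \lnot (x4 \land x3))) \lor (\lnot \lnot ((x4 \lor x5) \lor x2) \lor x3)) = \lnot \text{True} = \text{False}
\lnot \lnot (\lnot \lnot ((x4 \lor x6) \land (x5 \lor x2)) \land x5) \lor \lnot ((x6 \lor (x6 \lor \lnot \lnot (x4 \land x3))) \lor (\lnot \lnot ((x4 \lor x5) \lor x2) \lor x3)) = \text{False} \lor \text{False} = \text{False}
(x5 \land \lnot (x5 \land \lnot (x3 \land x4))) \lor (\lnot \lnot (\lnot \lnot ((x4 \lor x6) \land (x5 \lor x2)) \land x5) \lor \lnot ((x6 \lor (x6 \lor \lnot \lnot (x4 \land x3))) \lor (\lnot \lnot ((x4 \lor x5) \lor x2) \lor x3))) = \text{False} \lor \text{False} = \text{False}

\text{False}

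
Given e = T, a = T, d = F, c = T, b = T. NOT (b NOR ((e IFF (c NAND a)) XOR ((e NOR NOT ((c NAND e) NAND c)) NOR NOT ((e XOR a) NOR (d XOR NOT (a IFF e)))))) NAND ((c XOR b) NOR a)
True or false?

Substituting e=T, a=T, d=F, c=T, b=T:
c NAND a = T NAND T = F
e IFF (c NAND a) = T IFF F = F
c NAND e = T NAND T = F
(c NAND e) NAND c = F NAND T = T
NOT ((c NAND e) NAND c) = NOT T = F
e NOR NOT ((c NAND e) NAND c) = T NOR F = F
e XOR a = T XOR T = F
a IFF e = T IFF T = T
NOT (a IFF e) = NOT T = F
d XOR NOT (a IFF e) = F XOR F = F
(e XOR a) NOR (d XOR NOT (a IFF e)) = F NOR F = T
NOT ((e XOR a) NOR (d XOR NOT (a IFF e))) = NOT T = F
(e NOR NOT ((c NAND e) NAND c)) NOR NOT ((e XOR a) NOR (d XOR NOT (a IFF e))) = F NOR F = T
(e IFF (c NAND a)) XOR ((e NOR NOT ((c NAND e) NAND c)) NOR NOT ((e XOR a) NOR (d XOR NOT (a IFF e)))) = F XOR T = T
b NOR ((e IFF (c NAND a)) XOR ((e NOR NOT ((c NAND e) NAND c)) NOR NOT ((e XOR a) NOR (d XOR NOT (a IFF e))))) = T NOR T = F
NOT (b NOR ((e IFF (c NAND a)) XOR ((e NOR NOT ((c NAND e) NAND c)) NOR NOT ((e XOR a) NOR (d XOR NOT (a IFF e)))))) = NOT F = T
c XOR b = T XOR T = F
(c XOR b) NOR a = F NOR T = F
NOT (b NOR ((e IFF (c NAND a)) XOR ((e NOR NOT ((c NAND e) NAND c)) NOR NOT ((e XOR a) NOR (d XOR NOT (a IFF e)))))) NAND ((c XOR b) NOR a) = T NAND F = T

T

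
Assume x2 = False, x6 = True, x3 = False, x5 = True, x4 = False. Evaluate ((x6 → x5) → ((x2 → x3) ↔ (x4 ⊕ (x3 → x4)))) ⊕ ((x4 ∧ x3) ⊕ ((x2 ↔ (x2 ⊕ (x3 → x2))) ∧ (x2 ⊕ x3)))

x6 → x5 = True → True = True
x2 → x3 = False → False = True
x3 → x4 = False → False = True
x4 ⊕ (x3 → x4) = False ⊕ True = True
(x2 → x3) ↔ (x4 ⊕ (x3 → x4)) = True ↔ True = True
(x6 → x5) → ((x2 → x3) ↔ (x4 ⊕ (x3 → x4))) = True → True = True
x4 ∧ x3 = False ∧ False = False
x3 → x2 = False → False = True
x2 ⊕ (x3 → x2) = False ⊕ True = True
x2 ↔ (x2 ⊕ (x3 → x2)) = False ↔ True = False
x2 ⊕ x3 = False ⊕ False = False
(x2 ↔ (x2 ⊕ (x3 → x2))) ∧ (x2 ⊕ x3) = False ∧ False = False
(x4 ∧ x3) ⊕ ((x2 ↔ (x2 ⊕ (x3 → x2))) ∧ (x2 ⊕ x3)) = False ⊕ False = False
((x6 → x5) → ((x2 → x3) ↔ (x4 ⊕ (x3 → x4)))) ⊕ ((x4 ∧ x3) ⊕ ((x2 ↔ (x2 ⊕ (x3 → x2))) ∧ (x2 ⊕ x3))) = True ⊕ False = True

True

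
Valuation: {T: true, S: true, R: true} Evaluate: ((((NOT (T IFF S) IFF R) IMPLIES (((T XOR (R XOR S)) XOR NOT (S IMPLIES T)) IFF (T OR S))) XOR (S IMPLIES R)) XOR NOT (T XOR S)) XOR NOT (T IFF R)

Substituting T=true, S=true, R=true:
T IFF S = true IFF true = true
NOT (T IFF S) = NOT true = false
NOT (T IFF S) IFF R = false IFF true = false
R XOR S = true XOR true = false
T XOR (R XOR S) = true XOR false = true
S IMPLIES T = true IMPLIES true = true
NOT (S IMPLIES T) = NOT true = false
(T XOR (R XOR S)) XOR NOT (S IMPLIES T) = true XOR false = true
T OR S = true OR true = true
((T XOR (R XOR S)) XOR NOT (S IMPLIES T)) IFF (T OR S) = true IFF true = true
(NOT (T IFF S) IFF R) IMPLIES (((T XOR (R XOR S)) XOR NOT (S IMPLIES T)) IFF (T OR S)) = false IMPLIES true = true
S IMPLIES R = true IMPLIES true = true
((NOT (T IFF S) IFF R) IMPLIES (((T XOR (R XOR S)) XOR NOT (S IMPLIES T)) IFF (T OR S))) XOR (S IMPLIES R) = true XOR true = false
T XOR S = true XOR true = false
NOT (T XOR S) = NOT false = true
(((NOT (T IFF S) IFF R) IMPLIES (((T XOR (R XOR S)) XOR NOT (S IMPLIES T)) IFF (T OR S))) XOR (S IMPLIES R)) XOR NOT (T XOR S) = false XOR true = true
T IFF R = true IFF true = true
NOT (T IFF R) = NOT true = false
((((NOT (T IFF S) IFF R) IMPLIES (((T XOR (R XOR S)) XOR NOT (S IMPLIES T)) IFF (T OR S))) XOR (S IMPLIES R)) XOR NOT (T XOR S)) XOR NOT (T IFF R) = true XOR false = true

true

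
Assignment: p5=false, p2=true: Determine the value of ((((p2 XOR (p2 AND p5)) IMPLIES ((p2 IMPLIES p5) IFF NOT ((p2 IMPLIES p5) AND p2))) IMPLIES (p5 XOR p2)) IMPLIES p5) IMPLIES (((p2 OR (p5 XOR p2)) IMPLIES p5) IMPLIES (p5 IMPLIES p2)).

true

p2 AND p5 = true AND false = false
p2 XOR (p2 AND p5) = true XOR false = true
p2 IMPLIES p5 = true IMPLIES false = false
p2 IMPLIES p5 = true IMPLIES false = false
(p2 IMPLIES p5) AND p2 = false AND true = false
NOT ((p2 IMPLIES p5) AND p2) = NOT false = true
(p2 IMPLIES p5) IFF NOT ((p2 IMPLIES p5) AND p2) = false IFF true = false
(p2 XOR (p2 AND p5)) IMPLIES ((p2 IMPLIES p5) IFF NOT ((p2 IMPLIES p5) AND p2)) = true IMPLIES false = false
p5 XOR p2 = false XOR true = true
((p2 XOR (p2 AND p5)) IMPLIES ((p2 IMPLIES p5) IFF NOT ((p2 IMPLIES p5) AND p2))) IMPLIES (p5 XOR p2) = false IMPLIES true = true
(((p2 XOR (p2 AND p5)) IMPLIES ((p2 IMPLIES p5) IFF NOT ((p2 IMPLIES p5) AND p2))) IMPLIES (p5 XOR p2)) IMPLIES p5 = true IMPLIES false = false
p5 XOR p2 = false XOR true = true
p2 OR (p5 XOR p2) = true OR true = true
(p2 OR (p5 XOR p2)) IMPLIES p5 = true IMPLIES false = false
p5 IMPLIES p2 = false IMPLIES true = true
((p2 OR (p5 XOR p2)) IMPLIES p5) IMPLIES (p5 IMPLIES p2) = false IMPLIES true = true
((((p2 XOR (p2 AND p5)) IMPLIES ((p2 IMPLIES p5) IFF NOT ((p2 IMPLIES p5) AND p2))) IMPLIES (p5 XOR p2)) IMPLIES p5) IMPLIES (((p2 OR (p5 XOR p2)) IMPLIES p5) IMPLIES (p5 IMPLIES p2)) = false IMPLIES true = true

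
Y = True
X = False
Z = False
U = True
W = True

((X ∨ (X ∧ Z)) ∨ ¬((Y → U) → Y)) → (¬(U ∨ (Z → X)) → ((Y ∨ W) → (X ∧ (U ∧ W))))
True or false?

X ∧ Z = False ∧ False = False
X ∨ (X ∧ Z) = False ∨ False = False
Y → U = True → True = True
(Y → U) → Y = True → True = True
¬((Y → U) → Y) = ¬True = False
(X ∨ (X ∧ Z)) ∨ ¬((Y → U) → Y) = False ∨ False = False
Z → X = False → False = True
U ∨ (Z → X) = True ∨ True = True
¬(U ∨ (Z → X)) = ¬True = False
Y ∨ W = True ∨ True = True
U ∧ W = True ∧ True = True
X ∧ (U ∧ W) = False ∧ True = False
(Y ∨ W) → (X ∧ (U ∧ W)) = True → False = False
¬(U ∨ (Z → X)) → ((Y ∨ W) → (X ∧ (U ∧ W))) = False → False = True
((X ∨ (X ∧ Z)) ∨ ¬((Y → U) → Y)) → (¬(U ∨ (Z → X)) → ((Y ∨ W) → (X ∧ (U ∧ W)))) = False → True = True

True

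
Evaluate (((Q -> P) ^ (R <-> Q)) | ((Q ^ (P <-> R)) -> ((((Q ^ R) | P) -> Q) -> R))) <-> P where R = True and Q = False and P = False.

False

Substituting R=True, Q=False, P=False:
Q -> P = False -> False = True
R <-> Q = True <-> False = False
(Q -> P) ^ (R <-> Q) = True ^ False = True
P <-> R = False <-> True = False
Q ^ (P <-> R) = False ^ False = False
Q ^ R = False ^ True = True
(Q ^ R) | P = True | False = True
((Q ^ R) | P) -> Q = True -> False = False
(((Q ^ R) | P) -> Q) -> R = False -> True = True
(Q ^ (P <-> R)) -> ((((Q ^ R) | P) -> Q) -> R) = False -> True = True
((Q -> P) ^ (R <-> Q)) | ((Q ^ (P <-> R)) -> ((((Q ^ R) | P) -> Q) -> R)) = True | True = True
(((Q -> P) ^ (R <-> Q)) | ((Q ^ (P <-> R)) -> ((((Q ^ R) | P) -> Q) -> R))) <-> P = True <-> False = False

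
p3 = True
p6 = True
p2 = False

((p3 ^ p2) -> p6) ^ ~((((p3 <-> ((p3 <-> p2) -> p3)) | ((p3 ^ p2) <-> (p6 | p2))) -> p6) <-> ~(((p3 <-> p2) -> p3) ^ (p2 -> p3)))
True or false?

True

Substituting p3=True, p6=True, p2=False:
p3 ^ p2 = True ^ False = True
(p3 ^ p2) -> p6 = True -> True = True
p3 <-> p2 = True <-> False = False
(p3 <-> p2) -> p3 = False -> True = True
p3 <-> ((p3 <-> p2) -> p3) = True <-> True = True
p3 ^ p2 = True ^ False = True
p6 | p2 = True | False = True
(p3 ^ p2) <-> (p6 | p2) = True <-> True = True
(p3 <-> ((p3 <-> p2) -> p3)) | ((p3 ^ p2) <-> (p6 | p2)) = True | True = True
((p3 <-> ((p3 <-> p2) -> p3)) | ((p3 ^ p2) <-> (p6 | p2))) -> p6 = True -> True = True
p3 <-> p2 = True <-> False = False
(p3 <-> p2) -> p3 = False -> True = True
p2 -> p3 = False -> True = True
((p3 <-> p2) -> p3) ^ (p2 -> p3) = True ^ True = False
~(((p3 <-> p2) -> p3) ^ (p2 -> p3)) = ~False = True
(((p3 <-> ((p3 <-> p2) -> p3)) | ((p3 ^ p2) <-> (p6 | p2))) -> p6) <-> ~(((p3 <-> p2) -> p3) ^ (p2 -> p3)) = True <-> True = True
~((((p3 <-> ((p3 <-> p2) -> p3)) | ((p3 ^ p2) <-> (p6 | p2))) -> p6) <-> ~(((p3 <-> p2) -> p3) ^ (p2 -> p3))) = ~True = False
((p3 ^ p2) -> p6) ^ ~((((p3 <-> ((p3 <-> p2) -> p3)) | ((p3 ^ p2) <-> (p6 | p2))) -> p6) <-> ~(((p3 <-> p2) -> p3) ^ (p2 -> p3))) = True ^ False = True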